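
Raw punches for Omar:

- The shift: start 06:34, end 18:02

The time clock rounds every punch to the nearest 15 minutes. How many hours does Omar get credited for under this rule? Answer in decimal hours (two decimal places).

The shift: in 06:34→06:30, out 18:02→18:00; 11 h 30 min

11.50 hours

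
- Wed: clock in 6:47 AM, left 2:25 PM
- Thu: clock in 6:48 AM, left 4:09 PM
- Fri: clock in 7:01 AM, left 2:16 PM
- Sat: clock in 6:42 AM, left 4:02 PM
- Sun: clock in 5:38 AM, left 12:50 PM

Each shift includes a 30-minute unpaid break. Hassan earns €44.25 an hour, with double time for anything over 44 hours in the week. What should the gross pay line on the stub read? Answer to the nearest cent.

€1693.30

Wed: 6:47 AM–2:25 PM = 7 h 38 min; less 30 min break → 7 h 8 min
Thu: 6:48 AM–4:09 PM = 9 h 21 min; less 30 min break → 8 h 51 min
Fri: 7:01 AM–2:16 PM = 7 h 15 min; less 30 min break → 6 h 45 min
Sat: 6:42 AM–4:02 PM = 9 h 20 min; less 30 min break → 8 h 50 min
Sun: 5:38 AM–12:50 PM = 7 h 12 min; less 30 min break → 6 h 42 min
Total worked: 38 h 16 min = 2296 min.
Regular 38 h 16 min = 2296 min at €44.25/h; overtime 0 h 0 min = 0 min at €88.50/h.
Pay = (2296 × €44.25 + 0 × €88.50) ÷ 60 = €1693.30.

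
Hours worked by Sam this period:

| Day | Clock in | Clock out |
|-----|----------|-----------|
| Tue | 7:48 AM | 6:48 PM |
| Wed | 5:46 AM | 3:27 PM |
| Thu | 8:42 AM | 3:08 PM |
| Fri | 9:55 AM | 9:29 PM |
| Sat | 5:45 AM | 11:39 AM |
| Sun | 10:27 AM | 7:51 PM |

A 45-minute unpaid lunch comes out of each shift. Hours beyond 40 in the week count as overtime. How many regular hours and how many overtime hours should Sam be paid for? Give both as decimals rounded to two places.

Tue: 7:48 AM–6:48 PM = 11 h 0 min; less 45 min break → 10 h 15 min
Wed: 5:46 AM–3:27 PM = 9 h 41 min; less 45 min break → 8 h 56 min
Thu: 8:42 AM–3:08 PM = 6 h 26 min; less 45 min break → 5 h 41 min
Fri: 9:55 AM–9:29 PM = 11 h 34 min; less 45 min break → 10 h 49 min
Sat: 5:45 AM–11:39 AM = 5 h 54 min; less 45 min break → 5 h 9 min
Sun: 10:27 AM–7:51 PM = 9 h 24 min; less 45 min break → 8 h 39 min
Total worked: 49 h 29 min = 49.48 h.
Threshold 40 h → overtime 9 h 29 min, regular 40 h 0 min.

Regular 40.00 hours, overtime 9.48 hours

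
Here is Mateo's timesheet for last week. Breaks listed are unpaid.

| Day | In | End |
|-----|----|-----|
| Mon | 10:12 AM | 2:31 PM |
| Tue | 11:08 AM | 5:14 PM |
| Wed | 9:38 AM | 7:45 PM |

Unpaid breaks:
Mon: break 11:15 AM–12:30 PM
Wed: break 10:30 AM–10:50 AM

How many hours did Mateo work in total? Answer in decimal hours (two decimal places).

Mon: 10:12 AM–2:31 PM = 4 h 19 min; less 75 min break → 3 h 4 min
Tue: 11:08 AM–5:14 PM = 6 h 6 min
Wed: 9:38 AM–7:45 PM = 10 h 7 min; less 20 min break → 9 h 47 min
Total: 3 h 4 min + 6 h 6 min + 9 h 47 min = 18 h 57 min.

18.95 hours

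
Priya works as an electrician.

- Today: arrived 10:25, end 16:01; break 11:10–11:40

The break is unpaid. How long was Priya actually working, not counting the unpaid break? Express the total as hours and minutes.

Today: 10:25–16:01 = 5 h 36 min; less 30 min break → 5 h 6 min

5 h 6 min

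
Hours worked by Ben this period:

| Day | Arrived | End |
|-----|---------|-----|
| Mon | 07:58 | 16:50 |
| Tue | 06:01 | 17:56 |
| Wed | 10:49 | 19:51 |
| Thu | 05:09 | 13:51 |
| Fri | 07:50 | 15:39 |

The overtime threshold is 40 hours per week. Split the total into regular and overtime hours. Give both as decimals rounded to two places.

Regular 40.00 hours, overtime 6.33 hours

Mon: 07:58–16:50 = 8 h 52 min
Tue: 06:01–17:56 = 11 h 55 min
Wed: 10:49–19:51 = 9 h 2 min
Thu: 05:09–13:51 = 8 h 42 min
Fri: 07:50–15:39 = 7 h 49 min
Total worked: 46 h 20 min = 46.33 h.
Threshold 40 h → overtime 6 h 20 min, regular 40 h 0 min.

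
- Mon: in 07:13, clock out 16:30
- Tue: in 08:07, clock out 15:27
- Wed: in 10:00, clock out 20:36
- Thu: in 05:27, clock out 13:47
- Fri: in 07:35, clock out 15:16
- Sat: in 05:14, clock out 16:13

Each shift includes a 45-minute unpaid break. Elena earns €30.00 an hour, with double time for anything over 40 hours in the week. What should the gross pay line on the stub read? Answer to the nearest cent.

€1783.00

Mon: 07:13–16:30 = 9 h 17 min; less 45 min break → 8 h 32 min
Tue: 08:07–15:27 = 7 h 20 min; less 45 min break → 6 h 35 min
Wed: 10:00–20:36 = 10 h 36 min; less 45 min break → 9 h 51 min
Thu: 05:27–13:47 = 8 h 20 min; less 45 min break → 7 h 35 min
Fri: 07:35–15:16 = 7 h 41 min; less 45 min break → 6 h 56 min
Sat: 05:14–16:13 = 10 h 59 min; less 45 min break → 10 h 14 min
Total worked: 49 h 43 min = 2983 min.
Regular 40 h 0 min = 2400 min at €30.00/h; overtime 9 h 43 min = 583 min at €60.00/h.
Pay = (2400 × €30.00 + 583 × €60.00) ÷ 60 = €1783.00.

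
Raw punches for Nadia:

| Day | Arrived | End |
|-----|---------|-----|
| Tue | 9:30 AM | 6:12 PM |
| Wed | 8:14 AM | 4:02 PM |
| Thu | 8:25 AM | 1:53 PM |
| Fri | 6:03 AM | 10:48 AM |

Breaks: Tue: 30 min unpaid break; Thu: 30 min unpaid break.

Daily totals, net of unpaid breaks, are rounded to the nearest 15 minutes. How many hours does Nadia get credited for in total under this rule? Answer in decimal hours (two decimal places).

Tue: 9:30 AM–6:12 PM = 8 h 42 min − 30 min = 8 h 12 min → rounds to 8 h 15 min
Wed: 8:14 AM–4:02 PM = 7 h 48 min → rounds to 7 h 45 min
Thu: 8:25 AM–1:53 PM = 5 h 28 min − 30 min = 4 h 58 min → rounds to 5 h 0 min
Fri: 6:03 AM–10:48 AM = 4 h 45 min → rounds to 4 h 45 min
Total credited: 25 h 45 min.

25.75 hours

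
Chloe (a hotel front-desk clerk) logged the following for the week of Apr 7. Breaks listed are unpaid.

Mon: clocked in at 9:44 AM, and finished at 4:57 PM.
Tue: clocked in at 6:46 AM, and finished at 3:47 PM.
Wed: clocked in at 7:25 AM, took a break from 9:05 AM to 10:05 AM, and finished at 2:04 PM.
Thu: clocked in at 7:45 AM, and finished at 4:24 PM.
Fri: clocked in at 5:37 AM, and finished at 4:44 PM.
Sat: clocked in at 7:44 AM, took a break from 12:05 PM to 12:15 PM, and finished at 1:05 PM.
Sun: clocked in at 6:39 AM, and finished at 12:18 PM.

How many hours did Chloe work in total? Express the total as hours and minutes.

52 h 29 min

Mon: 9:44 AM–4:57 PM = 7 h 13 min
Tue: 6:46 AM–3:47 PM = 9 h 1 min
Wed: 7:25 AM–2:04 PM = 6 h 39 min; less 60 min break → 5 h 39 min
Thu: 7:45 AM–4:24 PM = 8 h 39 min
Fri: 5:37 AM–4:44 PM = 11 h 7 min
Sat: 7:44 AM–1:05 PM = 5 h 21 min; less 10 min break → 5 h 11 min
Sun: 6:39 AM–12:18 PM = 5 h 39 min
Total: 7 h 13 min + 9 h 1 min + 5 h 39 min + 8 h 39 min + 11 h 7 min + 5 h 11 min + 5 h 39 min = 52 h 29 min.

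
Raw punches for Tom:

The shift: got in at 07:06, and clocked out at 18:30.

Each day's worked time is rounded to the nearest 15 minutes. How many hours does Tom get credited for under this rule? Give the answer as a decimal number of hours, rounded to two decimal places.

The shift: 07:06–18:30 = 11 h 24 min → rounds to 11 h 30 min

11.50 hours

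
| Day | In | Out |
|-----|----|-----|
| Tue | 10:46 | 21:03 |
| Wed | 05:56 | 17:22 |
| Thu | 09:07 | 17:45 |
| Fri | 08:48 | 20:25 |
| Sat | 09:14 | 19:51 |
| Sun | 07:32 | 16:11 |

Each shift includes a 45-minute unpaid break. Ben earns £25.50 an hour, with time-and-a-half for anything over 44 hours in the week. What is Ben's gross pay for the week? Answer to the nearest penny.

£1609.05

Tue: 10:46–21:03 = 10 h 17 min; less 45 min break → 9 h 32 min
Wed: 05:56–17:22 = 11 h 26 min; less 45 min break → 10 h 41 min
Thu: 09:07–17:45 = 8 h 38 min; less 45 min break → 7 h 53 min
Fri: 08:48–20:25 = 11 h 37 min; less 45 min break → 10 h 52 min
Sat: 09:14–19:51 = 10 h 37 min; less 45 min break → 9 h 52 min
Sun: 07:32–16:11 = 8 h 39 min; less 45 min break → 7 h 54 min
Total worked: 56 h 44 min = 3404 min.
Regular 44 h 0 min = 2640 min at £25.50/h; overtime 12 h 44 min = 764 min at £38.25/h.
Pay = (2640 × £25.50 + 764 × £38.25) ÷ 60 = £1609.05.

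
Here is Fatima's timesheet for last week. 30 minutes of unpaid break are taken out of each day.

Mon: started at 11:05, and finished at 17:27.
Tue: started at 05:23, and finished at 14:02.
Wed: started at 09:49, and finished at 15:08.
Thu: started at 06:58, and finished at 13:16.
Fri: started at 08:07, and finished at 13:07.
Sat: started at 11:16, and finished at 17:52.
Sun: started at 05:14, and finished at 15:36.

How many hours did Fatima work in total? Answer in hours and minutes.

45 h 6 min

Mon: 11:05–17:27 = 6 h 22 min; less 30 min break → 5 h 52 min
Tue: 05:23–14:02 = 8 h 39 min; less 30 min break → 8 h 9 min
Wed: 09:49–15:08 = 5 h 19 min; less 30 min break → 4 h 49 min
Thu: 06:58–13:16 = 6 h 18 min; less 30 min break → 5 h 48 min
Fri: 08:07–13:07 = 5 h 0 min; less 30 min break → 4 h 30 min
Sat: 11:16–17:52 = 6 h 36 min; less 30 min break → 6 h 6 min
Sun: 05:14–15:36 = 10 h 22 min; less 30 min break → 9 h 52 min
Total: 5 h 52 min + 8 h 9 min + 4 h 49 min + 5 h 48 min + 4 h 30 min + 6 h 6 min + 9 h 52 min = 45 h 6 min.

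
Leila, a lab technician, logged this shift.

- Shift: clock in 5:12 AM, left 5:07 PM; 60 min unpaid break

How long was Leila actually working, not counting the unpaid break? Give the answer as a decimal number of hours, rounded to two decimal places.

Shift: 5:12 AM–5:07 PM = 11 h 55 min; less 60 min break → 10 h 55 min

10.92 hours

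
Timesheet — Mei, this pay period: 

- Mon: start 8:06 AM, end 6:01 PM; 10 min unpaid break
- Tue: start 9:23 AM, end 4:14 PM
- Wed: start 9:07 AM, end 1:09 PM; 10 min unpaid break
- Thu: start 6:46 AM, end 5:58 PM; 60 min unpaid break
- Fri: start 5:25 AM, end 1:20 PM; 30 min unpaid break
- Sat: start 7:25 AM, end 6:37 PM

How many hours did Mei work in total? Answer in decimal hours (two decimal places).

Mon: 8:06 AM–6:01 PM = 9 h 55 min; less 10 min break → 9 h 45 min
Tue: 9:23 AM–4:14 PM = 6 h 51 min
Wed: 9:07 AM–1:09 PM = 4 h 2 min; less 10 min break → 3 h 52 min
Thu: 6:46 AM–5:58 PM = 11 h 12 min; less 60 min break → 10 h 12 min
Fri: 5:25 AM–1:20 PM = 7 h 55 min; less 30 min break → 7 h 25 min
Sat: 7:25 AM–6:37 PM = 11 h 12 min
Total: 9 h 45 min + 6 h 51 min + 3 h 52 min + 10 h 12 min + 7 h 25 min + 11 h 12 min = 49 h 17 min.

49.28 hours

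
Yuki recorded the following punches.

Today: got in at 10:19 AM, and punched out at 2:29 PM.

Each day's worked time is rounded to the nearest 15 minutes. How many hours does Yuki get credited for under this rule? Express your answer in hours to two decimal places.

Today: 10:19 AM–2:29 PM = 4 h 10 min → rounds to 4 h 15 min

4.25 hours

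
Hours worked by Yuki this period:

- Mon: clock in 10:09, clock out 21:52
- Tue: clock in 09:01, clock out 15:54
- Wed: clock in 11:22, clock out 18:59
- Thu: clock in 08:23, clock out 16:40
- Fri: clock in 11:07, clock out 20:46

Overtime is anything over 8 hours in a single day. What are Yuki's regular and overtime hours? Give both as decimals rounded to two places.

Regular 38.50 hours, overtime 5.65 hours

Mon: 10:09–21:52 = 11 h 43 min
Tue: 09:01–15:54 = 6 h 53 min
Wed: 11:22–18:59 = 7 h 37 min
Thu: 08:23–16:40 = 8 h 17 min
Fri: 11:07–20:46 = 9 h 39 min
Mon reg 8 h 0 min / OT 3 h 43 min; Tue reg 6 h 53 min / OT 0 h 0 min; Wed reg 7 h 37 min / OT 0 h 0 min; Thu reg 8 h 0 min / OT 0 h 17 min; Fri reg 8 h 0 min / OT 1 h 39 min.
Totals: regular 38 h 30 min, overtime 5 h 39 min.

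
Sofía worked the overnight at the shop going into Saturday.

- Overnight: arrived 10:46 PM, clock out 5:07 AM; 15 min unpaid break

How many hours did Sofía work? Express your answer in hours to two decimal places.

6.10 hours

Overnight: 10:46 PM → midnight = 1 h 14 min; midnight → 5:07 AM = 5 h 7 min; span 6 h 21 min; less 15 min break → 6 h 6 min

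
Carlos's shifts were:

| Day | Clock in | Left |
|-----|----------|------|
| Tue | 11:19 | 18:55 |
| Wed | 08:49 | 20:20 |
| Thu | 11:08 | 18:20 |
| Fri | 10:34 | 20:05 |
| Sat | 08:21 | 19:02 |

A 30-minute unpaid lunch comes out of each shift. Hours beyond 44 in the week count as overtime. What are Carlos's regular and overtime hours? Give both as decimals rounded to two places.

Tue: 11:19–18:55 = 7 h 36 min; less 30 min break → 7 h 6 min
Wed: 08:49–20:20 = 11 h 31 min; less 30 min break → 11 h 1 min
Thu: 11:08–18:20 = 7 h 12 min; less 30 min break → 6 h 42 min
Fri: 10:34–20:05 = 9 h 31 min; less 30 min break → 9 h 1 min
Sat: 08:21–19:02 = 10 h 41 min; less 30 min break → 10 h 11 min
Total worked: 44 h 1 min = 44.02 h.
Threshold 44 h → overtime 0 h 1 min, regular 44 h 0 min.

Regular 44.00 hours, overtime 0.02 hours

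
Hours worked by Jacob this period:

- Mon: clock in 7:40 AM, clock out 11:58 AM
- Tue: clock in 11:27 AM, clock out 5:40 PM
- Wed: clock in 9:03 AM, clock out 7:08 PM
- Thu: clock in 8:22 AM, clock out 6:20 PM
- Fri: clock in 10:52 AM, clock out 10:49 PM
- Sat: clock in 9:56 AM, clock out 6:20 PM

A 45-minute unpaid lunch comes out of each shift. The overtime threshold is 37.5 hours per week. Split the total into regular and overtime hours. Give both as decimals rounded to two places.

Regular 37.50 hours, overtime 8.92 hours

Mon: 7:40 AM–11:58 AM = 4 h 18 min; less 45 min break → 3 h 33 min
Tue: 11:27 AM–5:40 PM = 6 h 13 min; less 45 min break → 5 h 28 min
Wed: 9:03 AM–7:08 PM = 10 h 5 min; less 45 min break → 9 h 20 min
Thu: 8:22 AM–6:20 PM = 9 h 58 min; less 45 min break → 9 h 13 min
Fri: 10:52 AM–10:49 PM = 11 h 57 min; less 45 min break → 11 h 12 min
Sat: 9:56 AM–6:20 PM = 8 h 24 min; less 45 min break → 7 h 39 min
Total worked: 46 h 25 min = 46.42 h.
Threshold 37.5 h → overtime 8 h 55 min, regular 37 h 30 min.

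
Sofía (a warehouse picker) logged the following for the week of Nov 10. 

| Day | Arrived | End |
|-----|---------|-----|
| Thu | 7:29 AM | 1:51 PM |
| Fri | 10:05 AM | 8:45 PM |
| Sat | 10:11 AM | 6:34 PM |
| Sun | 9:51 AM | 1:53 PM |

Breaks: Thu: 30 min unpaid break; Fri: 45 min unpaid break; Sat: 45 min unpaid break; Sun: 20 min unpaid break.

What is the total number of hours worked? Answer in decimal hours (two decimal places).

27.12 hours

Thu: 7:29 AM–1:51 PM = 6 h 22 min; less 30 min break → 5 h 52 min
Fri: 10:05 AM–8:45 PM = 10 h 40 min; less 45 min break → 9 h 55 min
Sat: 10:11 AM–6:34 PM = 8 h 23 min; less 45 min break → 7 h 38 min
Sun: 9:51 AM–1:53 PM = 4 h 2 min; less 20 min break → 3 h 42 min
Total: 5 h 52 min + 9 h 55 min + 7 h 38 min + 3 h 42 min = 27 h 7 min.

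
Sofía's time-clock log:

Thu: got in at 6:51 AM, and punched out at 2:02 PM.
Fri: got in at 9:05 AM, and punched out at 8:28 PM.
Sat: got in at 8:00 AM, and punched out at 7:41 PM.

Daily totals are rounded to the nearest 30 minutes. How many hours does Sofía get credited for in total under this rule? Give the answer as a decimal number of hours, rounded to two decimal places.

30.00 hours

Thu: 6:51 AM–2:02 PM = 7 h 11 min → rounds to 7 h 0 min
Fri: 9:05 AM–8:28 PM = 11 h 23 min → rounds to 11 h 30 min
Sat: 8:00 AM–7:41 PM = 11 h 41 min → rounds to 11 h 30 min
Total credited: 30 h 0 min.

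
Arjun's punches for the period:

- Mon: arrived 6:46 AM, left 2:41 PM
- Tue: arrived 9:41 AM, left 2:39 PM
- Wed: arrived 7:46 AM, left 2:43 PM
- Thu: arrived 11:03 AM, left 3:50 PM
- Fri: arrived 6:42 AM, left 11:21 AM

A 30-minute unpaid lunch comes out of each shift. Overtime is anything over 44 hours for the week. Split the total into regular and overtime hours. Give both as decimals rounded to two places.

Regular 26.77 hours, overtime 0.00 hours

Mon: 6:46 AM–2:41 PM = 7 h 55 min; less 30 min break → 7 h 25 min
Tue: 9:41 AM–2:39 PM = 4 h 58 min; less 30 min break → 4 h 28 min
Wed: 7:46 AM–2:43 PM = 6 h 57 min; less 30 min break → 6 h 27 min
Thu: 11:03 AM–3:50 PM = 4 h 47 min; less 30 min break → 4 h 17 min
Fri: 6:42 AM–11:21 AM = 4 h 39 min; less 30 min break → 4 h 9 min
Total worked: 26 h 46 min = 26.77 h.
Threshold 44 h → overtime 0 h 0 min, regular 26 h 46 min.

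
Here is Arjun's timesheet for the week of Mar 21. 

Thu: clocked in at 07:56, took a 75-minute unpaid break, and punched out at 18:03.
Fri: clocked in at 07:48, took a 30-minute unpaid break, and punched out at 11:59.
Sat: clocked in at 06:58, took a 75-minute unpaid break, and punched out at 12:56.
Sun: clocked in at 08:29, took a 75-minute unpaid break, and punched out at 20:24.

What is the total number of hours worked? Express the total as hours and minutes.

Thu: 07:56–18:03 = 10 h 7 min; less 75 min break → 8 h 52 min
Fri: 07:48–11:59 = 4 h 11 min; less 30 min break → 3 h 41 min
Sat: 06:58–12:56 = 5 h 58 min; less 75 min break → 4 h 43 min
Sun: 08:29–20:24 = 11 h 55 min; less 75 min break → 10 h 40 min
Total: 8 h 52 min + 3 h 41 min + 4 h 43 min + 10 h 40 min = 27 h 56 min.

27 h 56 min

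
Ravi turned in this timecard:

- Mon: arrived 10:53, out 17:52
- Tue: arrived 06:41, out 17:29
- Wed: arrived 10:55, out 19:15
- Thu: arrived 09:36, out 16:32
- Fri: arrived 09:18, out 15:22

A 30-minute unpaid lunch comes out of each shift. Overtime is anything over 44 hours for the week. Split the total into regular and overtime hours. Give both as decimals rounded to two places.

Mon: 10:53–17:52 = 6 h 59 min; less 30 min break → 6 h 29 min
Tue: 06:41–17:29 = 10 h 48 min; less 30 min break → 10 h 18 min
Wed: 10:55–19:15 = 8 h 20 min; less 30 min break → 7 h 50 min
Thu: 09:36–16:32 = 6 h 56 min; less 30 min break → 6 h 26 min
Fri: 09:18–15:22 = 6 h 4 min; less 30 min break → 5 h 34 min
Total worked: 36 h 37 min = 36.62 h.
Threshold 44 h → overtime 0 h 0 min, regular 36 h 37 min.

Regular 36.62 hours, overtime 0.00 hours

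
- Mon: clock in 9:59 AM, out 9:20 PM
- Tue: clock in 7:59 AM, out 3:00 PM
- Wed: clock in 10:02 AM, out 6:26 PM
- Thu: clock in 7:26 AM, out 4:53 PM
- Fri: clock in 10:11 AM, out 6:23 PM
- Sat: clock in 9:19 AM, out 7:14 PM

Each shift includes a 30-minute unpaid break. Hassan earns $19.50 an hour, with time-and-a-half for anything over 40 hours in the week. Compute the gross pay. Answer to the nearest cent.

Mon: 9:59 AM–9:20 PM = 11 h 21 min; less 30 min break → 10 h 51 min
Tue: 7:59 AM–3:00 PM = 7 h 1 min; less 30 min break → 6 h 31 min
Wed: 10:02 AM–6:26 PM = 8 h 24 min; less 30 min break → 7 h 54 min
Thu: 7:26 AM–4:53 PM = 9 h 27 min; less 30 min break → 8 h 57 min
Fri: 10:11 AM–6:23 PM = 8 h 12 min; less 30 min break → 7 h 42 min
Sat: 9:19 AM–7:14 PM = 9 h 55 min; less 30 min break → 9 h 25 min
Total worked: 51 h 20 min = 3080 min.
Regular 40 h 0 min = 2400 min at $19.50/h; overtime 11 h 20 min = 680 min at $29.25/h.
Pay = (2400 × $19.50 + 680 × $29.25) ÷ 60 = $1111.50.

$1111.50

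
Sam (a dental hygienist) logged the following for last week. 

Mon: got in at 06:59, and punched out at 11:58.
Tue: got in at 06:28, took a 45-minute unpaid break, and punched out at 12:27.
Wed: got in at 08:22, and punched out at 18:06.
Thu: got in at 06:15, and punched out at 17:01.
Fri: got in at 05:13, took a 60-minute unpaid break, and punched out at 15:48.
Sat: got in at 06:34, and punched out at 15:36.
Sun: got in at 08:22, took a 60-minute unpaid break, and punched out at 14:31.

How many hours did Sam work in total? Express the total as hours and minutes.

Mon: 06:59–11:58 = 4 h 59 min
Tue: 06:28–12:27 = 5 h 59 min; less 45 min break → 5 h 14 min
Wed: 08:22–18:06 = 9 h 44 min
Thu: 06:15–17:01 = 10 h 46 min
Fri: 05:13–15:48 = 10 h 35 min; less 60 min break → 9 h 35 min
Sat: 06:34–15:36 = 9 h 2 min
Sun: 08:22–14:31 = 6 h 9 min; less 60 min break → 5 h 9 min
Total: 4 h 59 min + 5 h 14 min + 9 h 44 min + 10 h 46 min + 9 h 35 min + 9 h 2 min + 5 h 9 min = 54 h 29 min.

54 h 29 min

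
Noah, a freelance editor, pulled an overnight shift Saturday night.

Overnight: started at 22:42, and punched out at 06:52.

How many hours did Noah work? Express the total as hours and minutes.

8 h 10 min

Overnight: 22:42 → midnight = 1 h 18 min; midnight → 06:52 = 6 h 52 min; span 8 h 10 min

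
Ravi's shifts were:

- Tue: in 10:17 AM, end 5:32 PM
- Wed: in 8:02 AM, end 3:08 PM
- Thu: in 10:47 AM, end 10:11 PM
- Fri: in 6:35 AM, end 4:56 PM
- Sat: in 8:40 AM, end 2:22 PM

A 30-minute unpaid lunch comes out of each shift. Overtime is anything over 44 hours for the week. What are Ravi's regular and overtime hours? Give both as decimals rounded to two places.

Tue: 10:17 AM–5:32 PM = 7 h 15 min; less 30 min break → 6 h 45 min
Wed: 8:02 AM–3:08 PM = 7 h 6 min; less 30 min break → 6 h 36 min
Thu: 10:47 AM–10:11 PM = 11 h 24 min; less 30 min break → 10 h 54 min
Fri: 6:35 AM–4:56 PM = 10 h 21 min; less 30 min break → 9 h 51 min
Sat: 8:40 AM–2:22 PM = 5 h 42 min; less 30 min break → 5 h 12 min
Total worked: 39 h 18 min = 39.30 h.
Threshold 44 h → overtime 0 h 0 min, regular 39 h 18 min.

Regular 39.30 hours, overtime 0.00 hours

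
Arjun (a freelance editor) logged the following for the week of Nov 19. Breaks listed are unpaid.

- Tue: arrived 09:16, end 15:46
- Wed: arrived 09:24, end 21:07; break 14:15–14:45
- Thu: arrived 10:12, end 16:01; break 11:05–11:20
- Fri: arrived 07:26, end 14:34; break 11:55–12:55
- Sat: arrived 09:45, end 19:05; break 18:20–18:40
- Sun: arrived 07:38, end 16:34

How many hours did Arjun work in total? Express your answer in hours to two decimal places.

Tue: 09:16–15:46 = 6 h 30 min
Wed: 09:24–21:07 = 11 h 43 min; less 30 min break → 11 h 13 min
Thu: 10:12–16:01 = 5 h 49 min; less 15 min break → 5 h 34 min
Fri: 07:26–14:34 = 7 h 8 min; less 60 min break → 6 h 8 min
Sat: 09:45–19:05 = 9 h 20 min; less 20 min break → 9 h 0 min
Sun: 07:38–16:34 = 8 h 56 min
Total: 6 h 30 min + 11 h 13 min + 5 h 34 min + 6 h 8 min + 9 h 0 min + 8 h 56 min = 47 h 21 min.

47.35 hours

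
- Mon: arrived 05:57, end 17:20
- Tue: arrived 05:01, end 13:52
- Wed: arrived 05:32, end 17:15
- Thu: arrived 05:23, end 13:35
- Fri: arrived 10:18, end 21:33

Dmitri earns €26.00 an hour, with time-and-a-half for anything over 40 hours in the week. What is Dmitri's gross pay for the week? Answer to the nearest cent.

Mon: 05:57–17:20 = 11 h 23 min
Tue: 05:01–13:52 = 8 h 51 min
Wed: 05:32–17:15 = 11 h 43 min
Thu: 05:23–13:35 = 8 h 12 min
Fri: 10:18–21:33 = 11 h 15 min
Total worked: 51 h 24 min = 3084 min.
Regular 40 h 0 min = 2400 min at €26.00/h; overtime 11 h 24 min = 684 min at €39.00/h.
Pay = (2400 × €26.00 + 684 × €39.00) ÷ 60 = €1484.60.

€1484.60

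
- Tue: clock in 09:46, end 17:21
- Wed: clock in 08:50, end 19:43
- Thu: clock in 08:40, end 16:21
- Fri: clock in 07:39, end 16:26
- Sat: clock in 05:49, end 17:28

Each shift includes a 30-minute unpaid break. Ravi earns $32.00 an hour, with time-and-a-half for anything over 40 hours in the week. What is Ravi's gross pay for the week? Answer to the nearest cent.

Tue: 09:46–17:21 = 7 h 35 min; less 30 min break → 7 h 5 min
Wed: 08:50–19:43 = 10 h 53 min; less 30 min break → 10 h 23 min
Thu: 08:40–16:21 = 7 h 41 min; less 30 min break → 7 h 11 min
Fri: 07:39–16:26 = 8 h 47 min; less 30 min break → 8 h 17 min
Sat: 05:49–17:28 = 11 h 39 min; less 30 min break → 11 h 9 min
Total worked: 44 h 5 min = 2645 min.
Regular 40 h 0 min = 2400 min at $32.00/h; overtime 4 h 5 min = 245 min at $48.00/h.
Pay = (2400 × $32.00 + 245 × $48.00) ÷ 60 = $1476.00.

$1476.00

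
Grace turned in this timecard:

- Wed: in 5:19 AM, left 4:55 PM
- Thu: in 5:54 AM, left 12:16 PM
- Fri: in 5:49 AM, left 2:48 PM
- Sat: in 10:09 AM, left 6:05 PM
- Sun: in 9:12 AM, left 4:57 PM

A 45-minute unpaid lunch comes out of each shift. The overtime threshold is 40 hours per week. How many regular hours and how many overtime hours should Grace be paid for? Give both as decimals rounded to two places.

Regular 38.88 hours, overtime 0.00 hours

Wed: 5:19 AM–4:55 PM = 11 h 36 min; less 45 min break → 10 h 51 min
Thu: 5:54 AM–12:16 PM = 6 h 22 min; less 45 min break → 5 h 37 min
Fri: 5:49 AM–2:48 PM = 8 h 59 min; less 45 min break → 8 h 14 min
Sat: 10:09 AM–6:05 PM = 7 h 56 min; less 45 min break → 7 h 11 min
Sun: 9:12 AM–4:57 PM = 7 h 45 min; less 45 min break → 7 h 0 min
Total worked: 38 h 53 min = 38.88 h.
Threshold 40 h → overtime 0 h 0 min, regular 38 h 53 min.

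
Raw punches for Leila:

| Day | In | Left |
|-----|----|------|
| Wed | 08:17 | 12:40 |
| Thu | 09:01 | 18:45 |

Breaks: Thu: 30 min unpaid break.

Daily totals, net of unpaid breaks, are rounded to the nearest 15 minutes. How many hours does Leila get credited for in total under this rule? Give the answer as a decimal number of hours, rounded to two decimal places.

13.75 hours

Wed: 08:17–12:40 = 4 h 23 min → rounds to 4 h 30 min
Thu: 09:01–18:45 = 9 h 44 min − 30 min = 9 h 14 min → rounds to 9 h 15 min
Total credited: 13 h 45 min.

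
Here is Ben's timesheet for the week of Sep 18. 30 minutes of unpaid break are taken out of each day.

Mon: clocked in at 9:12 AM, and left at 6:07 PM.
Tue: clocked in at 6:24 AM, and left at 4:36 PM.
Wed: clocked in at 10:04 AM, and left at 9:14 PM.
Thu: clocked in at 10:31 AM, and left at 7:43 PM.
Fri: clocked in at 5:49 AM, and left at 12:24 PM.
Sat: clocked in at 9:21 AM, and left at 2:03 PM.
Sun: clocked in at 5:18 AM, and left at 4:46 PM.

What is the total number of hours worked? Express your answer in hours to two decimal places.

Mon: 9:12 AM–6:07 PM = 8 h 55 min; less 30 min break → 8 h 25 min
Tue: 6:24 AM–4:36 PM = 10 h 12 min; less 30 min break → 9 h 42 min
Wed: 10:04 AM–9:14 PM = 11 h 10 min; less 30 min break → 10 h 40 min
Thu: 10:31 AM–7:43 PM = 9 h 12 min; less 30 min break → 8 h 42 min
Fri: 5:49 AM–12:24 PM = 6 h 35 min; less 30 min break → 6 h 5 min
Sat: 9:21 AM–2:03 PM = 4 h 42 min; less 30 min break → 4 h 12 min
Sun: 5:18 AM–4:46 PM = 11 h 28 min; less 30 min break → 10 h 58 min
Total: 8 h 25 min + 9 h 42 min + 10 h 40 min + 8 h 42 min + 6 h 5 min + 4 h 12 min + 10 h 58 min = 58 h 44 min.

58.73 hours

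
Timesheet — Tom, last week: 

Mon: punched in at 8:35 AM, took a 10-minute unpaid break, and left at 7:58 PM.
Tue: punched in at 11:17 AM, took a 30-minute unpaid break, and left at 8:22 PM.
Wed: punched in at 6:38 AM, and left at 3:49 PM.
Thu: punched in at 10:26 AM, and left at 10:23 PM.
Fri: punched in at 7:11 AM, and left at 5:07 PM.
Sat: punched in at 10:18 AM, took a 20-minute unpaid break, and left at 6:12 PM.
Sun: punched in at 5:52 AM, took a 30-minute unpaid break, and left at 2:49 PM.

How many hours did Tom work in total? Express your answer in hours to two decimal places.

Mon: 8:35 AM–7:58 PM = 11 h 23 min; less 10 min break → 11 h 13 min
Tue: 11:17 AM–8:22 PM = 9 h 5 min; less 30 min break → 8 h 35 min
Wed: 6:38 AM–3:49 PM = 9 h 11 min
Thu: 10:26 AM–10:23 PM = 11 h 57 min
Fri: 7:11 AM–5:07 PM = 9 h 56 min
Sat: 10:18 AM–6:12 PM = 7 h 54 min; less 20 min break → 7 h 34 min
Sun: 5:52 AM–2:49 PM = 8 h 57 min; less 30 min break → 8 h 27 min
Total: 11 h 13 min + 8 h 35 min + 9 h 11 min + 11 h 57 min + 9 h 56 min + 7 h 34 min + 8 h 27 min = 66 h 53 min.

66.88 hours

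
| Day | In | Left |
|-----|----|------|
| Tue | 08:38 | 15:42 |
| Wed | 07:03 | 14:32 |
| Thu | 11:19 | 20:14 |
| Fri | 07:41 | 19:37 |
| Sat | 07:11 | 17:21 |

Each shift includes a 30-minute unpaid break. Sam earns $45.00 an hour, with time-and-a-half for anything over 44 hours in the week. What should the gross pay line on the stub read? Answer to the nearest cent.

Tue: 08:38–15:42 = 7 h 4 min; less 30 min break → 6 h 34 min
Wed: 07:03–14:32 = 7 h 29 min; less 30 min break → 6 h 59 min
Thu: 11:19–20:14 = 8 h 55 min; less 30 min break → 8 h 25 min
Fri: 07:41–19:37 = 11 h 56 min; less 30 min break → 11 h 26 min
Sat: 07:11–17:21 = 10 h 10 min; less 30 min break → 9 h 40 min
Total worked: 43 h 4 min = 2584 min.
Regular 43 h 4 min = 2584 min at $45.00/h; overtime 0 h 0 min = 0 min at $67.50/h.
Pay = (2584 × $45.00 + 0 × $67.50) ÷ 60 = $1938.00.

$1938.00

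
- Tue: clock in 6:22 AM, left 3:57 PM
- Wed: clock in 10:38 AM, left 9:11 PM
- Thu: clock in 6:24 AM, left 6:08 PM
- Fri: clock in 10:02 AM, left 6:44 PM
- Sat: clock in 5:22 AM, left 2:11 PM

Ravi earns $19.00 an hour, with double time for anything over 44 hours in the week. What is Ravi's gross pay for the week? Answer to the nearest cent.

Tue: 6:22 AM–3:57 PM = 9 h 35 min
Wed: 10:38 AM–9:11 PM = 10 h 33 min
Thu: 6:24 AM–6:08 PM = 11 h 44 min
Fri: 10:02 AM–6:44 PM = 8 h 42 min
Sat: 5:22 AM–2:11 PM = 8 h 49 min
Total worked: 49 h 23 min = 2963 min.
Regular 44 h 0 min = 2640 min at $19.00/h; overtime 5 h 23 min = 323 min at $38.00/h.
Pay = (2640 × $19.00 + 323 × $38.00) ÷ 60 = $1040.57.

$1040.57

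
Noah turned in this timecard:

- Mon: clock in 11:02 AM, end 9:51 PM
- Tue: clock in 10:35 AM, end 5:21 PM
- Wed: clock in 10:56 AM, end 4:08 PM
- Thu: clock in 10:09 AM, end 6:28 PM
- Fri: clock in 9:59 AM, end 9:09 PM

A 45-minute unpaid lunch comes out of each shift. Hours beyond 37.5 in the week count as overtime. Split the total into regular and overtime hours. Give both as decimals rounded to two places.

Regular 37.50 hours, overtime 1.02 hours

Mon: 11:02 AM–9:51 PM = 10 h 49 min; less 45 min break → 10 h 4 min
Tue: 10:35 AM–5:21 PM = 6 h 46 min; less 45 min break → 6 h 1 min
Wed: 10:56 AM–4:08 PM = 5 h 12 min; less 45 min break → 4 h 27 min
Thu: 10:09 AM–6:28 PM = 8 h 19 min; less 45 min break → 7 h 34 min
Fri: 9:59 AM–9:09 PM = 11 h 10 min; less 45 min break → 10 h 25 min
Total worked: 38 h 31 min = 38.52 h.
Threshold 37.5 h → overtime 1 h 1 min, regular 37 h 30 min.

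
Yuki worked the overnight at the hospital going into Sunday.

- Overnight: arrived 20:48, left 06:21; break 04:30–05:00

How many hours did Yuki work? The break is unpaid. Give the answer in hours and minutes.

9 h 3 min

Overnight: 20:48 → midnight = 3 h 12 min; midnight → 06:21 = 6 h 21 min; span 9 h 33 min; less 30 min break → 9 h 3 min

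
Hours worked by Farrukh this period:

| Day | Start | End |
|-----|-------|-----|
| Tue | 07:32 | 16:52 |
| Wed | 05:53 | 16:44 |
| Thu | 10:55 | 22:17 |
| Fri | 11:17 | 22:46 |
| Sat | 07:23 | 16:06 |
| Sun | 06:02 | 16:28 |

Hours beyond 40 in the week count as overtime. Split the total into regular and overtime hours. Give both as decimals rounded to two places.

Tue: 07:32–16:52 = 9 h 20 min
Wed: 05:53–16:44 = 10 h 51 min
Thu: 10:55–22:17 = 11 h 22 min
Fri: 11:17–22:46 = 11 h 29 min
Sat: 07:23–16:06 = 8 h 43 min
Sun: 06:02–16:28 = 10 h 26 min
Total worked: 62 h 11 min = 62.18 h.
Threshold 40 h → overtime 22 h 11 min, regular 40 h 0 min.

Regular 40.00 hours, overtime 22.18 hours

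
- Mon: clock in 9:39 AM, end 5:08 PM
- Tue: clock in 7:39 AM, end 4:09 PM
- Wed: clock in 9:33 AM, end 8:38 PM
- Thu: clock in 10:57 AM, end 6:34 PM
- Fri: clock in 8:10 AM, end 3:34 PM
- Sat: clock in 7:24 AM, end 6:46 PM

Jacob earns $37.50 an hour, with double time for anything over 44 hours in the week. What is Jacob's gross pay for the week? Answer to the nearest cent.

$2358.75

Mon: 9:39 AM–5:08 PM = 7 h 29 min
Tue: 7:39 AM–4:09 PM = 8 h 30 min
Wed: 9:33 AM–8:38 PM = 11 h 5 min
Thu: 10:57 AM–6:34 PM = 7 h 37 min
Fri: 8:10 AM–3:34 PM = 7 h 24 min
Sat: 7:24 AM–6:46 PM = 11 h 22 min
Total worked: 53 h 27 min = 3207 min.
Regular 44 h 0 min = 2640 min at $37.50/h; overtime 9 h 27 min = 567 min at $75.00/h.
Pay = (2640 × $37.50 + 567 × $75.00) ÷ 60 = $2358.75.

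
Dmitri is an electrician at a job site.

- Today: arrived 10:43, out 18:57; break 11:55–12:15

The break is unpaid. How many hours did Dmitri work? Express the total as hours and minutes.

Today: 10:43–18:57 = 8 h 14 min; less 20 min break → 7 h 54 min

7 h 54 min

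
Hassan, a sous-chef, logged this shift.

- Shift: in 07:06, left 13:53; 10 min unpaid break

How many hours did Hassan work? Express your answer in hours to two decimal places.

Shift: 07:06–13:53 = 6 h 47 min; less 10 min break → 6 h 37 min

6.62 hours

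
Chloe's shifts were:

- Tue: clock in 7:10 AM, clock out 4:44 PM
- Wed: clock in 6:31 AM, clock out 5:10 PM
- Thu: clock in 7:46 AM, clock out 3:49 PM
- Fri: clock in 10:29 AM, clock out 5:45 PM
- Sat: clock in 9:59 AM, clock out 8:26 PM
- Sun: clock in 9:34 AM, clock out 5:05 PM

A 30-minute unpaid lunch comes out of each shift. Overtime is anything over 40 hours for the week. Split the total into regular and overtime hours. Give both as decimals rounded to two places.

Tue: 7:10 AM–4:44 PM = 9 h 34 min; less 30 min break → 9 h 4 min
Wed: 6:31 AM–5:10 PM = 10 h 39 min; less 30 min break → 10 h 9 min
Thu: 7:46 AM–3:49 PM = 8 h 3 min; less 30 min break → 7 h 33 min
Fri: 10:29 AM–5:45 PM = 7 h 16 min; less 30 min break → 6 h 46 min
Sat: 9:59 AM–8:26 PM = 10 h 27 min; less 30 min break → 9 h 57 min
Sun: 9:34 AM–5:05 PM = 7 h 31 min; less 30 min break → 7 h 1 min
Total worked: 50 h 30 min = 50.50 h.
Threshold 40 h → overtime 10 h 30 min, regular 40 h 0 min.

Regular 40.00 hours, overtime 10.50 hours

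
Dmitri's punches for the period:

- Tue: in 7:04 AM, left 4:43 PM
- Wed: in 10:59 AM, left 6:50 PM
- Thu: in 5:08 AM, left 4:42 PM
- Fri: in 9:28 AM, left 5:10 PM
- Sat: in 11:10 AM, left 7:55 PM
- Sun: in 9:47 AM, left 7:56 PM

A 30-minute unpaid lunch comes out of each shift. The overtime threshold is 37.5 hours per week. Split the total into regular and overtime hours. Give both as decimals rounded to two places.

Regular 37.50 hours, overtime 15.17 hours

Tue: 7:04 AM–4:43 PM = 9 h 39 min; less 30 min break → 9 h 9 min
Wed: 10:59 AM–6:50 PM = 7 h 51 min; less 30 min break → 7 h 21 min
Thu: 5:08 AM–4:42 PM = 11 h 34 min; less 30 min break → 11 h 4 min
Fri: 9:28 AM–5:10 PM = 7 h 42 min; less 30 min break → 7 h 12 min
Sat: 11:10 AM–7:55 PM = 8 h 45 min; less 30 min break → 8 h 15 min
Sun: 9:47 AM–7:56 PM = 10 h 9 min; less 30 min break → 9 h 39 min
Total worked: 52 h 40 min = 52.67 h.
Threshold 37.5 h → overtime 15 h 10 min, regular 37 h 30 min.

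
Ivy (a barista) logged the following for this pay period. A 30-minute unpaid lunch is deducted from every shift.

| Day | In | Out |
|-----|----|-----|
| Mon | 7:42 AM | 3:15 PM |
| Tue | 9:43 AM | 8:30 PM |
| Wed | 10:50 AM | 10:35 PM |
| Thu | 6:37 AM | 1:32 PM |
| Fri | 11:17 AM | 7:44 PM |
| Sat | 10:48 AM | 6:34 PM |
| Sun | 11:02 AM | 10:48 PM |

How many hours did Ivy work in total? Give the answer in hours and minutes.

61 h 29 min

Mon: 7:42 AM–3:15 PM = 7 h 33 min; less 30 min break → 7 h 3 min
Tue: 9:43 AM–8:30 PM = 10 h 47 min; less 30 min break → 10 h 17 min
Wed: 10:50 AM–10:35 PM = 11 h 45 min; less 30 min break → 11 h 15 min
Thu: 6:37 AM–1:32 PM = 6 h 55 min; less 30 min break → 6 h 25 min
Fri: 11:17 AM–7:44 PM = 8 h 27 min; less 30 min break → 7 h 57 min
Sat: 10:48 AM–6:34 PM = 7 h 46 min; less 30 min break → 7 h 16 min
Sun: 11:02 AM–10:48 PM = 11 h 46 min; less 30 min break → 11 h 16 min
Total: 7 h 3 min + 10 h 17 min + 11 h 15 min + 6 h 25 min + 7 h 57 min + 7 h 16 min + 11 h 16 min = 61 h 29 min.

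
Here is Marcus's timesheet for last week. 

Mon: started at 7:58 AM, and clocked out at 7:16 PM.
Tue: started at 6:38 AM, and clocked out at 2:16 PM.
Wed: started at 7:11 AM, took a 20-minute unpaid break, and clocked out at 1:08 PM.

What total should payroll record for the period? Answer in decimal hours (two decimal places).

Mon: 7:58 AM–7:16 PM = 11 h 18 min
Tue: 6:38 AM–2:16 PM = 7 h 38 min
Wed: 7:11 AM–1:08 PM = 5 h 57 min; less 20 min break → 5 h 37 min
Total: 11 h 18 min + 7 h 38 min + 5 h 37 min = 24 h 33 min.

24.55 hours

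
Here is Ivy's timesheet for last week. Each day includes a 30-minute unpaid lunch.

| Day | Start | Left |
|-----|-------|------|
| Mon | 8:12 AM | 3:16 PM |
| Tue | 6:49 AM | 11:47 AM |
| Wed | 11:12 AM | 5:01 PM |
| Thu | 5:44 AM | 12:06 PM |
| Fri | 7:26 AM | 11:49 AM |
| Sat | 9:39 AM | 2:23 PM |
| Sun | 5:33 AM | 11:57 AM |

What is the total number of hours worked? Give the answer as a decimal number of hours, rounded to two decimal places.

36.23 hours

Mon: 8:12 AM–3:16 PM = 7 h 4 min; less 30 min break → 6 h 34 min
Tue: 6:49 AM–11:47 AM = 4 h 58 min; less 30 min break → 4 h 28 min
Wed: 11:12 AM–5:01 PM = 5 h 49 min; less 30 min break → 5 h 19 min
Thu: 5:44 AM–12:06 PM = 6 h 22 min; less 30 min break → 5 h 52 min
Fri: 7:26 AM–11:49 AM = 4 h 23 min; less 30 min break → 3 h 53 min
Sat: 9:39 AM–2:23 PM = 4 h 44 min; less 30 min break → 4 h 14 min
Sun: 5:33 AM–11:57 AM = 6 h 24 min; less 30 min break → 5 h 54 min
Total: 6 h 34 min + 4 h 28 min + 5 h 19 min + 5 h 52 min + 3 h 53 min + 4 h 14 min + 5 h 54 min = 36 h 14 min.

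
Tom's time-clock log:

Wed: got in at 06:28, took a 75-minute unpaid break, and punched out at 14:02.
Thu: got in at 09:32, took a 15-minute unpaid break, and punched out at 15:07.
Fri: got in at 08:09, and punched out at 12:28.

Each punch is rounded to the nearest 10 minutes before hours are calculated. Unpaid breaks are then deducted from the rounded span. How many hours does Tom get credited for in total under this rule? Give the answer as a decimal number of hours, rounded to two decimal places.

16.00 hours

Wed: in 06:28→06:30, out 14:02→14:00; 7 h 30 min − 75 min = 6 h 15 min
Thu: in 09:32→09:30, out 15:07→15:10; 5 h 40 min − 15 min = 5 h 25 min
Fri: in 08:09→08:10, out 12:28→12:30; 4 h 20 min
Total credited: 16 h 0 min.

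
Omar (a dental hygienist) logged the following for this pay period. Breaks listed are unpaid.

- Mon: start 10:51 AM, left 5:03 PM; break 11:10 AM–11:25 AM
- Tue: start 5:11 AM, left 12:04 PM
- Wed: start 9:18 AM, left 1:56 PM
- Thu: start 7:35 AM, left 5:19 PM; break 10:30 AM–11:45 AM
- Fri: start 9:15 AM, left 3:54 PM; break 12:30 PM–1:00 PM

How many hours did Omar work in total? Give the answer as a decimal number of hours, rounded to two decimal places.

32.10 hours

Mon: 10:51 AM–5:03 PM = 6 h 12 min; less 15 min break → 5 h 57 min
Tue: 5:11 AM–12:04 PM = 6 h 53 min
Wed: 9:18 AM–1:56 PM = 4 h 38 min
Thu: 7:35 AM–5:19 PM = 9 h 44 min; less 75 min break → 8 h 29 min
Fri: 9:15 AM–3:54 PM = 6 h 39 min; less 30 min break → 6 h 9 min
Total: 5 h 57 min + 6 h 53 min + 4 h 38 min + 8 h 29 min + 6 h 9 min = 32 h 6 min.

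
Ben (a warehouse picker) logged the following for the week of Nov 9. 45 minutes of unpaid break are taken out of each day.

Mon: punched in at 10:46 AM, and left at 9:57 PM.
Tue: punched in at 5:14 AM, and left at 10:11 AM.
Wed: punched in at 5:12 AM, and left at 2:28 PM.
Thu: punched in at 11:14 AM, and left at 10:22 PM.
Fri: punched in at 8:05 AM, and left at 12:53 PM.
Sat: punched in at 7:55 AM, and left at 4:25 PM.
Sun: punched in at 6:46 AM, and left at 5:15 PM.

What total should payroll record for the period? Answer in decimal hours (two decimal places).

55.07 hours

Mon: 10:46 AM–9:57 PM = 11 h 11 min; less 45 min break → 10 h 26 min
Tue: 5:14 AM–10:11 AM = 4 h 57 min; less 45 min break → 4 h 12 min
Wed: 5:12 AM–2:28 PM = 9 h 16 min; less 45 min break → 8 h 31 min
Thu: 11:14 AM–10:22 PM = 11 h 8 min; less 45 min break → 10 h 23 min
Fri: 8:05 AM–12:53 PM = 4 h 48 min; less 45 min break → 4 h 3 min
Sat: 7:55 AM–4:25 PM = 8 h 30 min; less 45 min break → 7 h 45 min
Sun: 6:46 AM–5:15 PM = 10 h 29 min; less 45 min break → 9 h 44 min
Total: 10 h 26 min + 4 h 12 min + 8 h 31 min + 10 h 23 min + 4 h 3 min + 7 h 45 min + 9 h 44 min = 55 h 4 min.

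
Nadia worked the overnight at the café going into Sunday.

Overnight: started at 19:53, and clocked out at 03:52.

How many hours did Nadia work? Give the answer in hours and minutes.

7 h 59 min

Overnight: 19:53 → midnight = 4 h 7 min; midnight → 03:52 = 3 h 52 min; span 7 h 59 min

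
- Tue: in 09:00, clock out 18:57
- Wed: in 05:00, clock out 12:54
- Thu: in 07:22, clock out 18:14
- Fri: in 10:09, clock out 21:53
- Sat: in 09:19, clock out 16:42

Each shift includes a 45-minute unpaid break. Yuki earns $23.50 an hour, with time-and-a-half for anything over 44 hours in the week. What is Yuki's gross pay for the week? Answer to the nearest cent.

Tue: 09:00–18:57 = 9 h 57 min; less 45 min break → 9 h 12 min
Wed: 05:00–12:54 = 7 h 54 min; less 45 min break → 7 h 9 min
Thu: 07:22–18:14 = 10 h 52 min; less 45 min break → 10 h 7 min
Fri: 10:09–21:53 = 11 h 44 min; less 45 min break → 10 h 59 min
Sat: 09:19–16:42 = 7 h 23 min; less 45 min break → 6 h 38 min
Total worked: 44 h 5 min = 2645 min.
Regular 44 h 0 min = 2640 min at $23.50/h; overtime 0 h 5 min = 5 min at $35.25/h.
Pay = (2640 × $23.50 + 5 × $35.25) ÷ 60 = $1036.94.

$1036.94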